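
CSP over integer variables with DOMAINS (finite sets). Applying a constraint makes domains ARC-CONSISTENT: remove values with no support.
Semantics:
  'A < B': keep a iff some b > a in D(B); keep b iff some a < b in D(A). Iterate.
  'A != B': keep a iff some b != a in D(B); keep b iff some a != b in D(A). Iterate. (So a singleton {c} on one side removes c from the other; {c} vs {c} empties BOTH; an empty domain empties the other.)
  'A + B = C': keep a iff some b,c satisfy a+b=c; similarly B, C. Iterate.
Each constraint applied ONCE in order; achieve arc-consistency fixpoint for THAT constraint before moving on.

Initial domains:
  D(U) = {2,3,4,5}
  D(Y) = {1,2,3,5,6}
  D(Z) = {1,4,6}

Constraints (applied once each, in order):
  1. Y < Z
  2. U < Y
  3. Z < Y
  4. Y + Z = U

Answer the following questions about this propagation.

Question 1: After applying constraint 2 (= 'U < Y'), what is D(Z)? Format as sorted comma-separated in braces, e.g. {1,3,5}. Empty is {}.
Constraint 1 (Y < Z) on D(Y)={1,2,3,5,6} D(Z)={1,4,6}: Y {1,2,3,5,6}->{1,2,3,5}; Z {1,4,6}->{4,6}
Constraint 2 (U < Y) on D(U)={2,3,4,5} D(Y)={1,2,3,5}: U {2,3,4,5}->{2,3,4}; Y {1,2,3,5}->{3,5}
So after constraint 2: D(Z) = {4,6}

Answer: {4,6}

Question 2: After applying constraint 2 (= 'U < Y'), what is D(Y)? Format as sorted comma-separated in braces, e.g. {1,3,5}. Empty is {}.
Answer: {3,5}

Derivation:
Constraint 1 (Y < Z) on D(Y)={1,2,3,5,6} D(Z)={1,4,6}: Y {1,2,3,5,6}->{1,2,3,5}; Z {1,4,6}->{4,6}
Constraint 2 (U < Y) on D(U)={2,3,4,5} D(Y)={1,2,3,5}: U {2,3,4,5}->{2,3,4}; Y {1,2,3,5}->{3,5}
So after constraint 2: D(Y) = {3,5}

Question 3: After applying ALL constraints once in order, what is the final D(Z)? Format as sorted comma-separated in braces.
Answer: {}

Derivation:
Constraint 1 (Y < Z) on D(Y)={1,2,3,5,6} D(Z)={1,4,6}: Y {1,2,3,5,6}->{1,2,3,5}; Z {1,4,6}->{4,6}
Constraint 2 (U < Y) on D(U)={2,3,4,5} D(Y)={1,2,3,5}: U {2,3,4,5}->{2,3,4}; Y {1,2,3,5}->{3,5}
Constraint 3 (Z < Y) on D(Z)={4,6} D(Y)={3,5}: Z {4,6}->{4}; Y {3,5}->{5}
Constraint 4 (Y + Z = U) on D(Y)={5} D(Z)={4} D(U)={2,3,4}: Y {5}->{}; Z {4}->{}; U {2,3,4}->{}
So after all 4 constraints: D(Z) = {}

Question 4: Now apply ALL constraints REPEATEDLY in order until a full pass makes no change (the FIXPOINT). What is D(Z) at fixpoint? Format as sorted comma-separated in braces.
pass 0 (initial): D(Z)={1,4,6}
pass 1: U {2,3,4,5}->{}; Y {1,2,3,5,6}->{}; Z {1,4,6}->{}
pass 2: no change
Fixpoint after 2 passes: D(Z) = {}

Answer: {}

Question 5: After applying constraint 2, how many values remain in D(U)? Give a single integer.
Answer: 3

Derivation:
Constraint 1 (Y < Z) on D(Y)={1,2,3,5,6} D(Z)={1,4,6}: Y {1,2,3,5,6}->{1,2,3,5}; Z {1,4,6}->{4,6}
Constraint 2 (U < Y) on D(U)={2,3,4,5} D(Y)={1,2,3,5}: U {2,3,4,5}->{2,3,4}; Y {1,2,3,5}->{3,5}
So after constraint 2: D(U)={2,3,4}, size = 3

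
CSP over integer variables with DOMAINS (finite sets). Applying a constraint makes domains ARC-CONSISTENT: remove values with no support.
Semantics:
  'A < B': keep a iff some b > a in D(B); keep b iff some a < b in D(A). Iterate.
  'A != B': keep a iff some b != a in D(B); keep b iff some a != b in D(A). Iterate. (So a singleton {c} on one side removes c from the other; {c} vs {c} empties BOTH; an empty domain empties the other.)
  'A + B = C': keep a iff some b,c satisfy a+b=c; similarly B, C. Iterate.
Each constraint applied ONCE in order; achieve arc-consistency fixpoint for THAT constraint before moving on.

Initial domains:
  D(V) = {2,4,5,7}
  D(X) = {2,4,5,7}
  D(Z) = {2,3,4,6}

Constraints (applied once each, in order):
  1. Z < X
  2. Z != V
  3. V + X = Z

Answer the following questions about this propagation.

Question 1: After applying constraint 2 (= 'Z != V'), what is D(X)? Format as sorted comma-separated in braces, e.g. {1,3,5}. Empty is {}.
Answer: {4,5,7}

Derivation:
Constraint 1 (Z < X) on D(Z)={2,3,4,6} D(X)={2,4,5,7}: X {2,4,5,7}->{4,5,7}
Constraint 2 (Z != V) on D(Z)={2,3,4,6} D(V)={2,4,5,7}: no change
So after constraint 2: D(X) = {4,5,7}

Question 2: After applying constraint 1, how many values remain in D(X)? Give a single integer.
Constraint 1 (Z < X) on D(Z)={2,3,4,6} D(X)={2,4,5,7}: X {2,4,5,7}->{4,5,7}
So after constraint 1: D(X)={4,5,7}, size = 3

Answer: 3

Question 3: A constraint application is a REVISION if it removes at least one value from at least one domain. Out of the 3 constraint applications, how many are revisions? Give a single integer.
Answer: 2

Derivation:
Constraint 1 (Z < X) on D(Z)={2,3,4,6} D(X)={2,4,5,7}: X {2,4,5,7}->{4,5,7} => REVISION
Constraint 2 (Z != V) on D(Z)={2,3,4,6} D(V)={2,4,5,7}: no change => not a revision
Constraint 3 (V + X = Z) on D(V)={2,4,5,7} D(X)={4,5,7} D(Z)={2,3,4,6}: V {2,4,5,7}->{2}; X {4,5,7}->{4}; Z {2,3,4,6}->{6} => REVISION
Total revisions = 2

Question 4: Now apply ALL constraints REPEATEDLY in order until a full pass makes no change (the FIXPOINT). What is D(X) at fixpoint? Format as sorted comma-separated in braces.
Answer: {}

Derivation:
pass 0 (initial): D(X)={2,4,5,7}
pass 1: V {2,4,5,7}->{2}; X {2,4,5,7}->{4}; Z {2,3,4,6}->{6}
pass 2: V {2}->{}; X {4}->{}; Z {6}->{}
pass 3: no change
Fixpoint after 3 passes: D(X) = {}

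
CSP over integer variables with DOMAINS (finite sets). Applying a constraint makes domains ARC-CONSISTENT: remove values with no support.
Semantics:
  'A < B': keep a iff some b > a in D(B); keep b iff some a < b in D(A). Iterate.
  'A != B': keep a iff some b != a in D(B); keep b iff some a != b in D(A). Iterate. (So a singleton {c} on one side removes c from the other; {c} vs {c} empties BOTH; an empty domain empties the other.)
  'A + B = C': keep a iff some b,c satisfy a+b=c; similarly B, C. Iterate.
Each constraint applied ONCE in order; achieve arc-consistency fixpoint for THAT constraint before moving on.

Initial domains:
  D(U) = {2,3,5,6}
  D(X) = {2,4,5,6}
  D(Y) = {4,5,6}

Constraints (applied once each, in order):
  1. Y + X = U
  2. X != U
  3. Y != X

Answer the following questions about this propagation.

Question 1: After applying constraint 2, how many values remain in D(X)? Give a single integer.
Answer: 1

Derivation:
Constraint 1 (Y + X = U) on D(Y)={4,5,6} D(X)={2,4,5,6} D(U)={2,3,5,6}: Y {4,5,6}->{4}; X {2,4,5,6}->{2}; U {2,3,5,6}->{6}
Constraint 2 (X != U) on D(X)={2} D(U)={6}: no change
So after constraint 2: D(X)={2}, size = 1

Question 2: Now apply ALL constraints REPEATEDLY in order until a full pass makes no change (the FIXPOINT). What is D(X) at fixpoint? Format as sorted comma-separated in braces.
pass 0 (initial): D(X)={2,4,5,6}
pass 1: U {2,3,5,6}->{6}; X {2,4,5,6}->{2}; Y {4,5,6}->{4}
pass 2: no change
Fixpoint after 2 passes: D(X) = {2}

Answer: {2}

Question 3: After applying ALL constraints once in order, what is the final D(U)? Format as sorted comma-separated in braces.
Constraint 1 (Y + X = U) on D(Y)={4,5,6} D(X)={2,4,5,6} D(U)={2,3,5,6}: Y {4,5,6}->{4}; X {2,4,5,6}->{2}; U {2,3,5,6}->{6}
Constraint 2 (X != U) on D(X)={2} D(U)={6}: no change
Constraint 3 (Y != X) on D(Y)={4} D(X)={2}: no change
So after all 3 constraints: D(U) = {6}

Answer: {6}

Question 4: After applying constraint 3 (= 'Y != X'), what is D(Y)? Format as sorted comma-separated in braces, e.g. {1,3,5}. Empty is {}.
Constraint 1 (Y + X = U) on D(Y)={4,5,6} D(X)={2,4,5,6} D(U)={2,3,5,6}: Y {4,5,6}->{4}; X {2,4,5,6}->{2}; U {2,3,5,6}->{6}
Constraint 2 (X != U) on D(X)={2} D(U)={6}: no change
Constraint 3 (Y != X) on D(Y)={4} D(X)={2}: no change
So after constraint 3: D(Y) = {4}

Answer: {4}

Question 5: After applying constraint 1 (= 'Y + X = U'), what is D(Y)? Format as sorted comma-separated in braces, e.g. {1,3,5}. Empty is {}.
Constraint 1 (Y + X = U) on D(Y)={4,5,6} D(X)={2,4,5,6} D(U)={2,3,5,6}: Y {4,5,6}->{4}; X {2,4,5,6}->{2}; U {2,3,5,6}->{6}
So after constraint 1: D(Y) = {4}

Answer: {4}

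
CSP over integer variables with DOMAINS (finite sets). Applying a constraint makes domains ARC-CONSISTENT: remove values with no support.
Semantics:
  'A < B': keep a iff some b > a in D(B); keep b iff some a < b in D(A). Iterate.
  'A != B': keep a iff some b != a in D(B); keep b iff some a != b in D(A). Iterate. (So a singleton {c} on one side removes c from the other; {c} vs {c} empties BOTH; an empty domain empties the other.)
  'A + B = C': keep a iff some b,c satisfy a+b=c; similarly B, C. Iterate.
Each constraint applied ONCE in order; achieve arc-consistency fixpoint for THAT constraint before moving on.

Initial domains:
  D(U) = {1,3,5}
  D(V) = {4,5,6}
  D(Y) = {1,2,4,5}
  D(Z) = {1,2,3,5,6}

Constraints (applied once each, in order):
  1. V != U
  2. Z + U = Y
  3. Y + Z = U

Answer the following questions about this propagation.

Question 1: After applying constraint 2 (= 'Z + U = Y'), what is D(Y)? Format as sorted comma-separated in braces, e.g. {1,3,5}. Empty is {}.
Constraint 1 (V != U) on D(V)={4,5,6} D(U)={1,3,5}: no change
Constraint 2 (Z + U = Y) on D(Z)={1,2,3,5,6} D(U)={1,3,5} D(Y)={1,2,4,5}: Z {1,2,3,5,6}->{1,2,3}; U {1,3,5}->{1,3}; Y {1,2,4,5}->{2,4,5}
So after constraint 2: D(Y) = {2,4,5}

Answer: {2,4,5}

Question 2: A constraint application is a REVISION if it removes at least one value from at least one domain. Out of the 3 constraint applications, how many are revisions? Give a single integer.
Constraint 1 (V != U) on D(V)={4,5,6} D(U)={1,3,5}: no change => not a revision
Constraint 2 (Z + U = Y) on D(Z)={1,2,3,5,6} D(U)={1,3,5} D(Y)={1,2,4,5}: Z {1,2,3,5,6}->{1,2,3}; U {1,3,5}->{1,3}; Y {1,2,4,5}->{2,4,5} => REVISION
Constraint 3 (Y + Z = U) on D(Y)={2,4,5} D(Z)={1,2,3} D(U)={1,3}: Y {2,4,5}->{2}; Z {1,2,3}->{1}; U {1,3}->{3} => REVISION
Total revisions = 2

Answer: 2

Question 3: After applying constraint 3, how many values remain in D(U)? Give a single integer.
Answer: 1

Derivation:
Constraint 1 (V != U) on D(V)={4,5,6} D(U)={1,3,5}: no change
Constraint 2 (Z + U = Y) on D(Z)={1,2,3,5,6} D(U)={1,3,5} D(Y)={1,2,4,5}: Z {1,2,3,5,6}->{1,2,3}; U {1,3,5}->{1,3}; Y {1,2,4,5}->{2,4,5}
Constraint 3 (Y + Z = U) on D(Y)={2,4,5} D(Z)={1,2,3} D(U)={1,3}: Y {2,4,5}->{2}; Z {1,2,3}->{1}; U {1,3}->{3}
So after constraint 3: D(U)={3}, size = 1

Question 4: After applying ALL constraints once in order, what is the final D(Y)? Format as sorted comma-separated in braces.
Constraint 1 (V != U) on D(V)={4,5,6} D(U)={1,3,5}: no change
Constraint 2 (Z + U = Y) on D(Z)={1,2,3,5,6} D(U)={1,3,5} D(Y)={1,2,4,5}: Z {1,2,3,5,6}->{1,2,3}; U {1,3,5}->{1,3}; Y {1,2,4,5}->{2,4,5}
Constraint 3 (Y + Z = U) on D(Y)={2,4,5} D(Z)={1,2,3} D(U)={1,3}: Y {2,4,5}->{2}; Z {1,2,3}->{1}; U {1,3}->{3}
So after all 3 constraints: D(Y) = {2}

Answer: {2}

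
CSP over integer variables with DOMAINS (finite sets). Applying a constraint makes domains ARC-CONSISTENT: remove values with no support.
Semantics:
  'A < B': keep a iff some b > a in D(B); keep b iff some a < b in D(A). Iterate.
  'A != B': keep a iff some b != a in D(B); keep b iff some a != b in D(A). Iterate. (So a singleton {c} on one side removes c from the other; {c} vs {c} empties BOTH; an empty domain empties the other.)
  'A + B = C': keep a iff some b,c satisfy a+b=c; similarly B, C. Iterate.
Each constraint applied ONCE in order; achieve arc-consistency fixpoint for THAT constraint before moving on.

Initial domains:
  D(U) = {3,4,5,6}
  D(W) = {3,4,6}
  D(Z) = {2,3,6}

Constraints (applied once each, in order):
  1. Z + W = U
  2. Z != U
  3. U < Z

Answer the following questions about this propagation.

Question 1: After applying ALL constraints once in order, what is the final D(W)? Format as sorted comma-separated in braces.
Constraint 1 (Z + W = U) on D(Z)={2,3,6} D(W)={3,4,6} D(U)={3,4,5,6}: Z {2,3,6}->{2,3}; W {3,4,6}->{3,4}; U {3,4,5,6}->{5,6}
Constraint 2 (Z != U) on D(Z)={2,3} D(U)={5,6}: no change
Constraint 3 (U < Z) on D(U)={5,6} D(Z)={2,3}: U {5,6}->{}; Z {2,3}->{}
So after all 3 constraints: D(W) = {3,4}

Answer: {3,4}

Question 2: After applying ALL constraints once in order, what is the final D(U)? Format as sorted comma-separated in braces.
Answer: {}

Derivation:
Constraint 1 (Z + W = U) on D(Z)={2,3,6} D(W)={3,4,6} D(U)={3,4,5,6}: Z {2,3,6}->{2,3}; W {3,4,6}->{3,4}; U {3,4,5,6}->{5,6}
Constraint 2 (Z != U) on D(Z)={2,3} D(U)={5,6}: no change
Constraint 3 (U < Z) on D(U)={5,6} D(Z)={2,3}: U {5,6}->{}; Z {2,3}->{}
So after all 3 constraints: D(U) = {}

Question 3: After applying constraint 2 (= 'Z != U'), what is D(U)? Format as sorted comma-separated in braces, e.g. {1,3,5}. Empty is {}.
Constraint 1 (Z + W = U) on D(Z)={2,3,6} D(W)={3,4,6} D(U)={3,4,5,6}: Z {2,3,6}->{2,3}; W {3,4,6}->{3,4}; U {3,4,5,6}->{5,6}
Constraint 2 (Z != U) on D(Z)={2,3} D(U)={5,6}: no change
So after constraint 2: D(U) = {5,6}

Answer: {5,6}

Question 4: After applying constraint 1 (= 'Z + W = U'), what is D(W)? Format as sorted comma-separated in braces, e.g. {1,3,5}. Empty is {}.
Constraint 1 (Z + W = U) on D(Z)={2,3,6} D(W)={3,4,6} D(U)={3,4,5,6}: Z {2,3,6}->{2,3}; W {3,4,6}->{3,4}; U {3,4,5,6}->{5,6}
So after constraint 1: D(W) = {3,4}

Answer: {3,4}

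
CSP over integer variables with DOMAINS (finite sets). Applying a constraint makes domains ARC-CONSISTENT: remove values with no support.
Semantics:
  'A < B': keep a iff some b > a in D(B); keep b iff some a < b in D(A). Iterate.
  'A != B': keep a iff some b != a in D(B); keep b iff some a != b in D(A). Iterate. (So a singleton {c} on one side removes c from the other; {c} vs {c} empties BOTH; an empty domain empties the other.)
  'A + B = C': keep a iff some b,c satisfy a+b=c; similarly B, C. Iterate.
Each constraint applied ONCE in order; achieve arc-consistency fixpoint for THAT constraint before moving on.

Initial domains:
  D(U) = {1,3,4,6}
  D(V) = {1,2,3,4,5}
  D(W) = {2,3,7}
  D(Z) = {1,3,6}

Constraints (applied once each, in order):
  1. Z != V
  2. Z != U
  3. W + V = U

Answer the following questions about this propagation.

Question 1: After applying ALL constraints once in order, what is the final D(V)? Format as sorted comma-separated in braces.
Answer: {1,2,3,4}

Derivation:
Constraint 1 (Z != V) on D(Z)={1,3,6} D(V)={1,2,3,4,5}: no change
Constraint 2 (Z != U) on D(Z)={1,3,6} D(U)={1,3,4,6}: no change
Constraint 3 (W + V = U) on D(W)={2,3,7} D(V)={1,2,3,4,5} D(U)={1,3,4,6}: W {2,3,7}->{2,3}; V {1,2,3,4,5}->{1,2,3,4}; U {1,3,4,6}->{3,4,6}
So after all 3 constraints: D(V) = {1,2,3,4}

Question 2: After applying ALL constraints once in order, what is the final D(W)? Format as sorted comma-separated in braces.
Constraint 1 (Z != V) on D(Z)={1,3,6} D(V)={1,2,3,4,5}: no change
Constraint 2 (Z != U) on D(Z)={1,3,6} D(U)={1,3,4,6}: no change
Constraint 3 (W + V = U) on D(W)={2,3,7} D(V)={1,2,3,4,5} D(U)={1,3,4,6}: W {2,3,7}->{2,3}; V {1,2,3,4,5}->{1,2,3,4}; U {1,3,4,6}->{3,4,6}
So after all 3 constraints: D(W) = {2,3}

Answer: {2,3}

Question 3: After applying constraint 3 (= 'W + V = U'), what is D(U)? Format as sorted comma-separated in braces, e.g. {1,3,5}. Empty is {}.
Answer: {3,4,6}

Derivation:
Constraint 1 (Z != V) on D(Z)={1,3,6} D(V)={1,2,3,4,5}: no change
Constraint 2 (Z != U) on D(Z)={1,3,6} D(U)={1,3,4,6}: no change
Constraint 3 (W + V = U) on D(W)={2,3,7} D(V)={1,2,3,4,5} D(U)={1,3,4,6}: W {2,3,7}->{2,3}; V {1,2,3,4,5}->{1,2,3,4}; U {1,3,4,6}->{3,4,6}
So after constraint 3: D(U) = {3,4,6}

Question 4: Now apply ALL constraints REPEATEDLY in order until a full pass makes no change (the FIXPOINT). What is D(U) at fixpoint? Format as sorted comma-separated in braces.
pass 0 (initial): D(U)={1,3,4,6}
pass 1: U {1,3,4,6}->{3,4,6}; V {1,2,3,4,5}->{1,2,3,4}; W {2,3,7}->{2,3}
pass 2: no change
Fixpoint after 2 passes: D(U) = {3,4,6}

Answer: {3,4,6}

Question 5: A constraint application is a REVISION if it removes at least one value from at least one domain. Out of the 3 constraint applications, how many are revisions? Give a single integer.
Answer: 1

Derivation:
Constraint 1 (Z != V) on D(Z)={1,3,6} D(V)={1,2,3,4,5}: no change => not a revision
Constraint 2 (Z != U) on D(Z)={1,3,6} D(U)={1,3,4,6}: no change => not a revision
Constraint 3 (W + V = U) on D(W)={2,3,7} D(V)={1,2,3,4,5} D(U)={1,3,4,6}: W {2,3,7}->{2,3}; V {1,2,3,4,5}->{1,2,3,4}; U {1,3,4,6}->{3,4,6} => REVISION
Total revisions = 1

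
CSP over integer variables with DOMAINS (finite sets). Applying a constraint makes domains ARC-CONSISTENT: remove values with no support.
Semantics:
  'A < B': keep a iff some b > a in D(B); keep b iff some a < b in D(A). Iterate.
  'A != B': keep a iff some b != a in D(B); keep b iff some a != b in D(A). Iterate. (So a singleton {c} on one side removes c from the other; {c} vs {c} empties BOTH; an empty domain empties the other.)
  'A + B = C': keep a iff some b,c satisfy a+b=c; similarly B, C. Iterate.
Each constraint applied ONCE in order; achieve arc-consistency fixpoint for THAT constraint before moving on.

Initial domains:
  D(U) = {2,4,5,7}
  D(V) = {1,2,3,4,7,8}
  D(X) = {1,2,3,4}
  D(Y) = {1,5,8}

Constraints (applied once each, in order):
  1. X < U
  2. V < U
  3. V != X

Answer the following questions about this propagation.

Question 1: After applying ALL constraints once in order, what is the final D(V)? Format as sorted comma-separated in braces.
Answer: {1,2,3,4}

Derivation:
Constraint 1 (X < U) on D(X)={1,2,3,4} D(U)={2,4,5,7}: no change
Constraint 2 (V < U) on D(V)={1,2,3,4,7,8} D(U)={2,4,5,7}: V {1,2,3,4,7,8}->{1,2,3,4}
Constraint 3 (V != X) on D(V)={1,2,3,4} D(X)={1,2,3,4}: no change
So after all 3 constraints: D(V) = {1,2,3,4}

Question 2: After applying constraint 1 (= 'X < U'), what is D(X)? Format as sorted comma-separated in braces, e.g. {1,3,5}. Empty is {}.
Answer: {1,2,3,4}

Derivation:
Constraint 1 (X < U) on D(X)={1,2,3,4} D(U)={2,4,5,7}: no change
So after constraint 1: D(X) = {1,2,3,4}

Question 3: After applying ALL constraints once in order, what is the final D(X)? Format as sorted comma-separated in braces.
Answer: {1,2,3,4}

Derivation:
Constraint 1 (X < U) on D(X)={1,2,3,4} D(U)={2,4,5,7}: no change
Constraint 2 (V < U) on D(V)={1,2,3,4,7,8} D(U)={2,4,5,7}: V {1,2,3,4,7,8}->{1,2,3,4}
Constraint 3 (V != X) on D(V)={1,2,3,4} D(X)={1,2,3,4}: no change
So after all 3 constraints: D(X) = {1,2,3,4}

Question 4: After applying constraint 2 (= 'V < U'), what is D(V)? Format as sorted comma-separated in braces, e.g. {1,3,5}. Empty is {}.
Constraint 1 (X < U) on D(X)={1,2,3,4} D(U)={2,4,5,7}: no change
Constraint 2 (V < U) on D(V)={1,2,3,4,7,8} D(U)={2,4,5,7}: V {1,2,3,4,7,8}->{1,2,3,4}
So after constraint 2: D(V) = {1,2,3,4}

Answer: {1,2,3,4}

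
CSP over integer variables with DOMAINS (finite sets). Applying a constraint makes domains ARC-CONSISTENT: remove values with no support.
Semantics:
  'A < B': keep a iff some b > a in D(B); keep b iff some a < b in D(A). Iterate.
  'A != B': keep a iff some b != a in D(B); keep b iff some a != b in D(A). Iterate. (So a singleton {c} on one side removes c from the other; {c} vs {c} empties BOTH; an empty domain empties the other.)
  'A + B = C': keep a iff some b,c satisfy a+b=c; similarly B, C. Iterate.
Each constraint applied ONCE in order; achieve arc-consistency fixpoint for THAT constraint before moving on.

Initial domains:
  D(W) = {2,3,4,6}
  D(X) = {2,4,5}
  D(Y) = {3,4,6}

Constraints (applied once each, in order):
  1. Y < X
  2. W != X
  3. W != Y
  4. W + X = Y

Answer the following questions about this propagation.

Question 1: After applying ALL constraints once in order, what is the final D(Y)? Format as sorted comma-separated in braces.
Answer: {}

Derivation:
Constraint 1 (Y < X) on D(Y)={3,4,6} D(X)={2,4,5}: Y {3,4,6}->{3,4}; X {2,4,5}->{4,5}
Constraint 2 (W != X) on D(W)={2,3,4,6} D(X)={4,5}: no change
Constraint 3 (W != Y) on D(W)={2,3,4,6} D(Y)={3,4}: no change
Constraint 4 (W + X = Y) on D(W)={2,3,4,6} D(X)={4,5} D(Y)={3,4}: W {2,3,4,6}->{}; X {4,5}->{}; Y {3,4}->{}
So after all 4 constraints: D(Y) = {}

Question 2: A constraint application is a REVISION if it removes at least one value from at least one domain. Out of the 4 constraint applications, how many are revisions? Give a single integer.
Answer: 2

Derivation:
Constraint 1 (Y < X) on D(Y)={3,4,6} D(X)={2,4,5}: Y {3,4,6}->{3,4}; X {2,4,5}->{4,5} => REVISION
Constraint 2 (W != X) on D(W)={2,3,4,6} D(X)={4,5}: no change => not a revision
Constraint 3 (W != Y) on D(W)={2,3,4,6} D(Y)={3,4}: no change => not a revision
Constraint 4 (W + X = Y) on D(W)={2,3,4,6} D(X)={4,5} D(Y)={3,4}: W {2,3,4,6}->{}; X {4,5}->{}; Y {3,4}->{} => REVISION
Total revisions = 2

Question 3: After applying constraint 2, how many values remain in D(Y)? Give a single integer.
Constraint 1 (Y < X) on D(Y)={3,4,6} D(X)={2,4,5}: Y {3,4,6}->{3,4}; X {2,4,5}->{4,5}
Constraint 2 (W != X) on D(W)={2,3,4,6} D(X)={4,5}: no change
So after constraint 2: D(Y)={3,4}, size = 2

Answer: 2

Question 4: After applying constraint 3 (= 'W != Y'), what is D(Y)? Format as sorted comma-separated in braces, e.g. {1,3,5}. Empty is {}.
Answer: {3,4}

Derivation:
Constraint 1 (Y < X) on D(Y)={3,4,6} D(X)={2,4,5}: Y {3,4,6}->{3,4}; X {2,4,5}->{4,5}
Constraint 2 (W != X) on D(W)={2,3,4,6} D(X)={4,5}: no change
Constraint 3 (W != Y) on D(W)={2,3,4,6} D(Y)={3,4}: no change
So after constraint 3: D(Y) = {3,4}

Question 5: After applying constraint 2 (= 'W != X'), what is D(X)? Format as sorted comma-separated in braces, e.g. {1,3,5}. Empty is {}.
Answer: {4,5}

Derivation:
Constraint 1 (Y < X) on D(Y)={3,4,6} D(X)={2,4,5}: Y {3,4,6}->{3,4}; X {2,4,5}->{4,5}
Constraint 2 (W != X) on D(W)={2,3,4,6} D(X)={4,5}: no change
So after constraint 2: D(X) = {4,5}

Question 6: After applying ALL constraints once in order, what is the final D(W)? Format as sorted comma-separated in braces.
Answer: {}

Derivation:
Constraint 1 (Y < X) on D(Y)={3,4,6} D(X)={2,4,5}: Y {3,4,6}->{3,4}; X {2,4,5}->{4,5}
Constraint 2 (W != X) on D(W)={2,3,4,6} D(X)={4,5}: no change
Constraint 3 (W != Y) on D(W)={2,3,4,6} D(Y)={3,4}: no change
Constraint 4 (W + X = Y) on D(W)={2,3,4,6} D(X)={4,5} D(Y)={3,4}: W {2,3,4,6}->{}; X {4,5}->{}; Y {3,4}->{}
So after all 4 constraints: D(W) = {}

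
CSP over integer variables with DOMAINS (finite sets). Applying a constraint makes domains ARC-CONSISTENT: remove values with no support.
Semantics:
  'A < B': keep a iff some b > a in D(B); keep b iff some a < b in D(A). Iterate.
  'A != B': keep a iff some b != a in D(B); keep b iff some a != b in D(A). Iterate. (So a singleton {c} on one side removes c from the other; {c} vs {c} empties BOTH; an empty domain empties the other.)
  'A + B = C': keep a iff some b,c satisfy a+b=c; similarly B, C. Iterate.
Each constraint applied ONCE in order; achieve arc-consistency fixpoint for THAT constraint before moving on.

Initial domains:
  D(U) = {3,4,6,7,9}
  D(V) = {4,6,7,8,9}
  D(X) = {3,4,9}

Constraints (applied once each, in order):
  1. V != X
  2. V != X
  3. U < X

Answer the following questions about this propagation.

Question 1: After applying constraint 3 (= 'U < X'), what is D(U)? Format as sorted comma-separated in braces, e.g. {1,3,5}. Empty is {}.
Constraint 1 (V != X) on D(V)={4,6,7,8,9} D(X)={3,4,9}: no change
Constraint 2 (V != X) on D(V)={4,6,7,8,9} D(X)={3,4,9}: no change
Constraint 3 (U < X) on D(U)={3,4,6,7,9} D(X)={3,4,9}: U {3,4,6,7,9}->{3,4,6,7}; X {3,4,9}->{4,9}
So after constraint 3: D(U) = {3,4,6,7}

Answer: {3,4,6,7}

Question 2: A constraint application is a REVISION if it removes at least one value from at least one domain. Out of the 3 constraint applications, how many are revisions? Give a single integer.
Constraint 1 (V != X) on D(V)={4,6,7,8,9} D(X)={3,4,9}: no change => not a revision
Constraint 2 (V != X) on D(V)={4,6,7,8,9} D(X)={3,4,9}: no change => not a revision
Constraint 3 (U < X) on D(U)={3,4,6,7,9} D(X)={3,4,9}: U {3,4,6,7,9}->{3,4,6,7}; X {3,4,9}->{4,9} => REVISION
Total revisions = 1

Answer: 1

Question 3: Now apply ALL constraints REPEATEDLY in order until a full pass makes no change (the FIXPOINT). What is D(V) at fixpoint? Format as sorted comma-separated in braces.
pass 0 (initial): D(V)={4,6,7,8,9}
pass 1: U {3,4,6,7,9}->{3,4,6,7}; X {3,4,9}->{4,9}
pass 2: no change
Fixpoint after 2 passes: D(V) = {4,6,7,8,9}

Answer: {4,6,7,8,9}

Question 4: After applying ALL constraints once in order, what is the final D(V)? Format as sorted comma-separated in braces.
Constraint 1 (V != X) on D(V)={4,6,7,8,9} D(X)={3,4,9}: no change
Constraint 2 (V != X) on D(V)={4,6,7,8,9} D(X)={3,4,9}: no change
Constraint 3 (U < X) on D(U)={3,4,6,7,9} D(X)={3,4,9}: U {3,4,6,7,9}->{3,4,6,7}; X {3,4,9}->{4,9}
So after all 3 constraints: D(V) = {4,6,7,8,9}

Answer: {4,6,7,8,9}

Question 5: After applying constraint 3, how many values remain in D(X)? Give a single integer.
Constraint 1 (V != X) on D(V)={4,6,7,8,9} D(X)={3,4,9}: no change
Constraint 2 (V != X) on D(V)={4,6,7,8,9} D(X)={3,4,9}: no change
Constraint 3 (U < X) on D(U)={3,4,6,7,9} D(X)={3,4,9}: U {3,4,6,7,9}->{3,4,6,7}; X {3,4,9}->{4,9}
So after constraint 3: D(X)={4,9}, size = 2

Answer: 2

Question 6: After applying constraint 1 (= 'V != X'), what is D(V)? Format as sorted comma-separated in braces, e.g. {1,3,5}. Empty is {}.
Constraint 1 (V != X) on D(V)={4,6,7,8,9} D(X)={3,4,9}: no change
So after constraint 1: D(V) = {4,6,7,8,9}

Answer: {4,6,7,8,9}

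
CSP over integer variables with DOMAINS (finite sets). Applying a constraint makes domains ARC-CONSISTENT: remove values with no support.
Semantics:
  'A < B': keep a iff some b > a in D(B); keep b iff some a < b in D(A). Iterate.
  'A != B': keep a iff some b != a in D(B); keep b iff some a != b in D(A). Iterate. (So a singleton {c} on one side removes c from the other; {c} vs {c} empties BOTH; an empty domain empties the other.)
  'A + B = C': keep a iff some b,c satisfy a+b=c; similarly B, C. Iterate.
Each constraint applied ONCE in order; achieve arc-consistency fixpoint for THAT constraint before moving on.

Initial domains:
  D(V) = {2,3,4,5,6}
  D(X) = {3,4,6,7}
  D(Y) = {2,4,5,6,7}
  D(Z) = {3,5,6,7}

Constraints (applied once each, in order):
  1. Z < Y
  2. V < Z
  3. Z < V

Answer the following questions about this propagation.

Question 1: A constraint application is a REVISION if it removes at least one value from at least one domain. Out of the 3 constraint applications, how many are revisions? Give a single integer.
Answer: 3

Derivation:
Constraint 1 (Z < Y) on D(Z)={3,5,6,7} D(Y)={2,4,5,6,7}: Z {3,5,6,7}->{3,5,6}; Y {2,4,5,6,7}->{4,5,6,7} => REVISION
Constraint 2 (V < Z) on D(V)={2,3,4,5,6} D(Z)={3,5,6}: V {2,3,4,5,6}->{2,3,4,5} => REVISION
Constraint 3 (Z < V) on D(Z)={3,5,6} D(V)={2,3,4,5}: Z {3,5,6}->{3}; V {2,3,4,5}->{4,5} => REVISION
Total revisions = 3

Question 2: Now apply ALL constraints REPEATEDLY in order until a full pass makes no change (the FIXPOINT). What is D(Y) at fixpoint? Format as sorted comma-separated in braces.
Answer: {}

Derivation:
pass 0 (initial): D(Y)={2,4,5,6,7}
pass 1: V {2,3,4,5,6}->{4,5}; Y {2,4,5,6,7}->{4,5,6,7}; Z {3,5,6,7}->{3}
pass 2: V {4,5}->{}; Z {3}->{}
pass 3: Y {4,5,6,7}->{}
pass 4: no change
Fixpoint after 4 passes: D(Y) = {}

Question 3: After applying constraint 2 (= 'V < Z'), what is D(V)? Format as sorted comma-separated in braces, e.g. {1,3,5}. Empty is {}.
Answer: {2,3,4,5}

Derivation:
Constraint 1 (Z < Y) on D(Z)={3,5,6,7} D(Y)={2,4,5,6,7}: Z {3,5,6,7}->{3,5,6}; Y {2,4,5,6,7}->{4,5,6,7}
Constraint 2 (V < Z) on D(V)={2,3,4,5,6} D(Z)={3,5,6}: V {2,3,4,5,6}->{2,3,4,5}
So after constraint 2: D(V) = {2,3,4,5}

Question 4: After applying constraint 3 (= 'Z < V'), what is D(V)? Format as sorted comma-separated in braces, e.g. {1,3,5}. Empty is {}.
Answer: {4,5}

Derivation:
Constraint 1 (Z < Y) on D(Z)={3,5,6,7} D(Y)={2,4,5,6,7}: Z {3,5,6,7}->{3,5,6}; Y {2,4,5,6,7}->{4,5,6,7}
Constraint 2 (V < Z) on D(V)={2,3,4,5,6} D(Z)={3,5,6}: V {2,3,4,5,6}->{2,3,4,5}
Constraint 3 (Z < V) on D(Z)={3,5,6} D(V)={2,3,4,5}: Z {3,5,6}->{3}; V {2,3,4,5}->{4,5}
So after constraint 3: D(V) = {4,5}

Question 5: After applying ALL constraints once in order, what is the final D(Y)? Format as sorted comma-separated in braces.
Constraint 1 (Z < Y) on D(Z)={3,5,6,7} D(Y)={2,4,5,6,7}: Z {3,5,6,7}->{3,5,6}; Y {2,4,5,6,7}->{4,5,6,7}
Constraint 2 (V < Z) on D(V)={2,3,4,5,6} D(Z)={3,5,6}: V {2,3,4,5,6}->{2,3,4,5}
Constraint 3 (Z < V) on D(Z)={3,5,6} D(V)={2,3,4,5}: Z {3,5,6}->{3}; V {2,3,4,5}->{4,5}
So after all 3 constraints: D(Y) = {4,5,6,7}

Answer: {4,5,6,7}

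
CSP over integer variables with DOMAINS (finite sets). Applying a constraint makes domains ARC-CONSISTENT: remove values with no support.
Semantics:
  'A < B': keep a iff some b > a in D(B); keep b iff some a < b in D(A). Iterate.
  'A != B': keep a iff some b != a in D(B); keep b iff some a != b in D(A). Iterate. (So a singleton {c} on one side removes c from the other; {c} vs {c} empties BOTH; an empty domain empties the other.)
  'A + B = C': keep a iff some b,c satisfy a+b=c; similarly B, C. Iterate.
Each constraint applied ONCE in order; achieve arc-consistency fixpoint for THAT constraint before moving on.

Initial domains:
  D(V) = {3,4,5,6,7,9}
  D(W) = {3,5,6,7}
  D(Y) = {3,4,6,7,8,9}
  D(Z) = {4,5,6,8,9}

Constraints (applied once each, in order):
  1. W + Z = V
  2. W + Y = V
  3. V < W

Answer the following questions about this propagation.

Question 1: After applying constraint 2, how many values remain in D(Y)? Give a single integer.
Constraint 1 (W + Z = V) on D(W)={3,5,6,7} D(Z)={4,5,6,8,9} D(V)={3,4,5,6,7,9}: W {3,5,6,7}->{3,5}; Z {4,5,6,8,9}->{4,6}; V {3,4,5,6,7,9}->{7,9}
Constraint 2 (W + Y = V) on D(W)={3,5} D(Y)={3,4,6,7,8,9} D(V)={7,9}: Y {3,4,6,7,8,9}->{4,6}
So after constraint 2: D(Y)={4,6}, size = 2

Answer: 2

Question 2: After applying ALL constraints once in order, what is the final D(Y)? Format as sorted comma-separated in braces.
Constraint 1 (W + Z = V) on D(W)={3,5,6,7} D(Z)={4,5,6,8,9} D(V)={3,4,5,6,7,9}: W {3,5,6,7}->{3,5}; Z {4,5,6,8,9}->{4,6}; V {3,4,5,6,7,9}->{7,9}
Constraint 2 (W + Y = V) on D(W)={3,5} D(Y)={3,4,6,7,8,9} D(V)={7,9}: Y {3,4,6,7,8,9}->{4,6}
Constraint 3 (V < W) on D(V)={7,9} D(W)={3,5}: V {7,9}->{}; W {3,5}->{}
So after all 3 constraints: D(Y) = {4,6}

Answer: {4,6}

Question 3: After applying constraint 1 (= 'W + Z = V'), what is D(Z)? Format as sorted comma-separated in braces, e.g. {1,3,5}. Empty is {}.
Constraint 1 (W + Z = V) on D(W)={3,5,6,7} D(Z)={4,5,6,8,9} D(V)={3,4,5,6,7,9}: W {3,5,6,7}->{3,5}; Z {4,5,6,8,9}->{4,6}; V {3,4,5,6,7,9}->{7,9}
So after constraint 1: D(Z) = {4,6}

Answer: {4,6}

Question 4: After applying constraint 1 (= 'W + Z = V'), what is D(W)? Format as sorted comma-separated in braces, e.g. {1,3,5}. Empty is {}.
Answer: {3,5}

Derivation:
Constraint 1 (W + Z = V) on D(W)={3,5,6,7} D(Z)={4,5,6,8,9} D(V)={3,4,5,6,7,9}: W {3,5,6,7}->{3,5}; Z {4,5,6,8,9}->{4,6}; V {3,4,5,6,7,9}->{7,9}
So after constraint 1: D(W) = {3,5}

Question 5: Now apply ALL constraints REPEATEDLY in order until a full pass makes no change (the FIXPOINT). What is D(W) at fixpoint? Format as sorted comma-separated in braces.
pass 0 (initial): D(W)={3,5,6,7}
pass 1: V {3,4,5,6,7,9}->{}; W {3,5,6,7}->{}; Y {3,4,6,7,8,9}->{4,6}; Z {4,5,6,8,9}->{4,6}
pass 2: Y {4,6}->{}; Z {4,6}->{}
pass 3: no change
Fixpoint after 3 passes: D(W) = {}

Answer: {}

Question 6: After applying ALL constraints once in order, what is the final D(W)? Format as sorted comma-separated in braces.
Constraint 1 (W + Z = V) on D(W)={3,5,6,7} D(Z)={4,5,6,8,9} D(V)={3,4,5,6,7,9}: W {3,5,6,7}->{3,5}; Z {4,5,6,8,9}->{4,6}; V {3,4,5,6,7,9}->{7,9}
Constraint 2 (W + Y = V) on D(W)={3,5} D(Y)={3,4,6,7,8,9} D(V)={7,9}: Y {3,4,6,7,8,9}->{4,6}
Constraint 3 (V < W) on D(V)={7,9} D(W)={3,5}: V {7,9}->{}; W {3,5}->{}
So after all 3 constraints: D(W) = {}

Answer: {}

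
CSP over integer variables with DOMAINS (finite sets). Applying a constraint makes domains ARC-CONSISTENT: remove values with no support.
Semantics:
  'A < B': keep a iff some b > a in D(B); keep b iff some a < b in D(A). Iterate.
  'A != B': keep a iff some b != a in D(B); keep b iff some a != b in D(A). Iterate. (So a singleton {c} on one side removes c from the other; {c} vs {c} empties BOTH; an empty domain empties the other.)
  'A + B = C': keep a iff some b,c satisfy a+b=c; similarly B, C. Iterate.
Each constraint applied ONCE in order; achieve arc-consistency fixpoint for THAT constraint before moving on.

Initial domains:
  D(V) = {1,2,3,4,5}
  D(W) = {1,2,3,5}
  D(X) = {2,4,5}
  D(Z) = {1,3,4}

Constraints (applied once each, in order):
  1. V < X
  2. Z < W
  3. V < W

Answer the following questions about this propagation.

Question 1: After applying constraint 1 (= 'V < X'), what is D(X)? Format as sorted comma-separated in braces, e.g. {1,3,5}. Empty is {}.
Constraint 1 (V < X) on D(V)={1,2,3,4,5} D(X)={2,4,5}: V {1,2,3,4,5}->{1,2,3,4}
So after constraint 1: D(X) = {2,4,5}

Answer: {2,4,5}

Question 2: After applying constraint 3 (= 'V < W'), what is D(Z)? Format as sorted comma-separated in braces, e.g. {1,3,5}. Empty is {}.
Constraint 1 (V < X) on D(V)={1,2,3,4,5} D(X)={2,4,5}: V {1,2,3,4,5}->{1,2,3,4}
Constraint 2 (Z < W) on D(Z)={1,3,4} D(W)={1,2,3,5}: W {1,2,3,5}->{2,3,5}
Constraint 3 (V < W) on D(V)={1,2,3,4} D(W)={2,3,5}: no change
So after constraint 3: D(Z) = {1,3,4}

Answer: {1,3,4}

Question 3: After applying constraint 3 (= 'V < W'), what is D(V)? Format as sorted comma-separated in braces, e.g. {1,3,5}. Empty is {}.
Constraint 1 (V < X) on D(V)={1,2,3,4,5} D(X)={2,4,5}: V {1,2,3,4,5}->{1,2,3,4}
Constraint 2 (Z < W) on D(Z)={1,3,4} D(W)={1,2,3,5}: W {1,2,3,5}->{2,3,5}
Constraint 3 (V < W) on D(V)={1,2,3,4} D(W)={2,3,5}: no change
So after constraint 3: D(V) = {1,2,3,4}

Answer: {1,2,3,4}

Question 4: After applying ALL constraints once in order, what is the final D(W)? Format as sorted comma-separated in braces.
Answer: {2,3,5}

Derivation:
Constraint 1 (V < X) on D(V)={1,2,3,4,5} D(X)={2,4,5}: V {1,2,3,4,5}->{1,2,3,4}
Constraint 2 (Z < W) on D(Z)={1,3,4} D(W)={1,2,3,5}: W {1,2,3,5}->{2,3,5}
Constraint 3 (V < W) on D(V)={1,2,3,4} D(W)={2,3,5}: no change
So after all 3 constraints: D(W) = {2,3,5}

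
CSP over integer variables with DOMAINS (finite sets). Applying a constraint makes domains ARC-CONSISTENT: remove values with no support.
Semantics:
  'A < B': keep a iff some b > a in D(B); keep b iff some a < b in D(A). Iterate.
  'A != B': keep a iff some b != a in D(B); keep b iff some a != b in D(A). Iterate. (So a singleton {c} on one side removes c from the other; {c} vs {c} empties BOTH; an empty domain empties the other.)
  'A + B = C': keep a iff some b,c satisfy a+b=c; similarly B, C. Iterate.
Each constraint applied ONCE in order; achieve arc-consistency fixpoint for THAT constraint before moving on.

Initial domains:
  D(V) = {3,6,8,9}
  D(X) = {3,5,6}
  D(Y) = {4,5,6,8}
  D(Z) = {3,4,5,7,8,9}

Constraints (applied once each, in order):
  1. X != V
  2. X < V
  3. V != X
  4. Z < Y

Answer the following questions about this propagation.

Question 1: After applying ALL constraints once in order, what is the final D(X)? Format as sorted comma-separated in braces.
Answer: {3,5,6}

Derivation:
Constraint 1 (X != V) on D(X)={3,5,6} D(V)={3,6,8,9}: no change
Constraint 2 (X < V) on D(X)={3,5,6} D(V)={3,6,8,9}: V {3,6,8,9}->{6,8,9}
Constraint 3 (V != X) on D(V)={6,8,9} D(X)={3,5,6}: no change
Constraint 4 (Z < Y) on D(Z)={3,4,5,7,8,9} D(Y)={4,5,6,8}: Z {3,4,5,7,8,9}->{3,4,5,7}
So after all 4 constraints: D(X) = {3,5,6}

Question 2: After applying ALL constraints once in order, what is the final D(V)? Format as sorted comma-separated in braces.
Answer: {6,8,9}

Derivation:
Constraint 1 (X != V) on D(X)={3,5,6} D(V)={3,6,8,9}: no change
Constraint 2 (X < V) on D(X)={3,5,6} D(V)={3,6,8,9}: V {3,6,8,9}->{6,8,9}
Constraint 3 (V != X) on D(V)={6,8,9} D(X)={3,5,6}: no change
Constraint 4 (Z < Y) on D(Z)={3,4,5,7,8,9} D(Y)={4,5,6,8}: Z {3,4,5,7,8,9}->{3,4,5,7}
So after all 4 constraints: D(V) = {6,8,9}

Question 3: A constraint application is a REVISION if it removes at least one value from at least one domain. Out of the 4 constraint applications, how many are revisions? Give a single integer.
Answer: 2

Derivation:
Constraint 1 (X != V) on D(X)={3,5,6} D(V)={3,6,8,9}: no change => not a revision
Constraint 2 (X < V) on D(X)={3,5,6} D(V)={3,6,8,9}: V {3,6,8,9}->{6,8,9} => REVISION
Constraint 3 (V != X) on D(V)={6,8,9} D(X)={3,5,6}: no change => not a revision
Constraint 4 (Z < Y) on D(Z)={3,4,5,7,8,9} D(Y)={4,5,6,8}: Z {3,4,5,7,8,9}->{3,4,5,7} => REVISION
Total revisions = 2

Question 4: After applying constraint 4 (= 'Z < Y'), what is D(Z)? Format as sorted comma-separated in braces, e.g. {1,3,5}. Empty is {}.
Constraint 1 (X != V) on D(X)={3,5,6} D(V)={3,6,8,9}: no change
Constraint 2 (X < V) on D(X)={3,5,6} D(V)={3,6,8,9}: V {3,6,8,9}->{6,8,9}
Constraint 3 (V != X) on D(V)={6,8,9} D(X)={3,5,6}: no change
Constraint 4 (Z < Y) on D(Z)={3,4,5,7,8,9} D(Y)={4,5,6,8}: Z {3,4,5,7,8,9}->{3,4,5,7}
So after constraint 4: D(Z) = {3,4,5,7}

Answer: {3,4,5,7}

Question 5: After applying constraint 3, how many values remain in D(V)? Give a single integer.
Answer: 3

Derivation:
Constraint 1 (X != V) on D(X)={3,5,6} D(V)={3,6,8,9}: no change
Constraint 2 (X < V) on D(X)={3,5,6} D(V)={3,6,8,9}: V {3,6,8,9}->{6,8,9}
Constraint 3 (V != X) on D(V)={6,8,9} D(X)={3,5,6}: no change
So after constraint 3: D(V)={6,8,9}, size = 3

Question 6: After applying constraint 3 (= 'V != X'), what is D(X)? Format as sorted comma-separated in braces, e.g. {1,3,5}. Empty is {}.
Answer: {3,5,6}

Derivation:
Constraint 1 (X != V) on D(X)={3,5,6} D(V)={3,6,8,9}: no change
Constraint 2 (X < V) on D(X)={3,5,6} D(V)={3,6,8,9}: V {3,6,8,9}->{6,8,9}
Constraint 3 (V != X) on D(V)={6,8,9} D(X)={3,5,6}: no change
So after constraint 3: D(X) = {3,5,6}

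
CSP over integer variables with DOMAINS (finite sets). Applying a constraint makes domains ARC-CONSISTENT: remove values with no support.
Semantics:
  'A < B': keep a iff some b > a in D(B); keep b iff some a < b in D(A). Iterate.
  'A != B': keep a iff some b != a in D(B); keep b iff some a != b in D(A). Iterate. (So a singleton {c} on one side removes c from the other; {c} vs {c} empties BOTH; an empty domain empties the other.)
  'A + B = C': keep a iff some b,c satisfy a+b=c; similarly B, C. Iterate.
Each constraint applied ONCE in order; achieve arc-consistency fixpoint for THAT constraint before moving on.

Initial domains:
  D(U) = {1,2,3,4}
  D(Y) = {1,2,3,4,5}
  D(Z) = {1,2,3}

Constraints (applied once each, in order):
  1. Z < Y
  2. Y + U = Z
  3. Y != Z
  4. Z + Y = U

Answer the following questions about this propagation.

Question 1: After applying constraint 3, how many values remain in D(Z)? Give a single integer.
Answer: 1

Derivation:
Constraint 1 (Z < Y) on D(Z)={1,2,3} D(Y)={1,2,3,4,5}: Y {1,2,3,4,5}->{2,3,4,5}
Constraint 2 (Y + U = Z) on D(Y)={2,3,4,5} D(U)={1,2,3,4} D(Z)={1,2,3}: Y {2,3,4,5}->{2}; U {1,2,3,4}->{1}; Z {1,2,3}->{3}
Constraint 3 (Y != Z) on D(Y)={2} D(Z)={3}: no change
So after constraint 3: D(Z)={3}, size = 1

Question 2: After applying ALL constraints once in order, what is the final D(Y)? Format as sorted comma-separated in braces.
Answer: {}

Derivation:
Constraint 1 (Z < Y) on D(Z)={1,2,3} D(Y)={1,2,3,4,5}: Y {1,2,3,4,5}->{2,3,4,5}
Constraint 2 (Y + U = Z) on D(Y)={2,3,4,5} D(U)={1,2,3,4} D(Z)={1,2,3}: Y {2,3,4,5}->{2}; U {1,2,3,4}->{1}; Z {1,2,3}->{3}
Constraint 3 (Y != Z) on D(Y)={2} D(Z)={3}: no change
Constraint 4 (Z + Y = U) on D(Z)={3} D(Y)={2} D(U)={1}: Z {3}->{}; Y {2}->{}; U {1}->{}
So after all 4 constraints: D(Y) = {}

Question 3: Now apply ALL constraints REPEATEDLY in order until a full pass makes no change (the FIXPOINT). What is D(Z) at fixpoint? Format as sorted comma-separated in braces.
pass 0 (initial): D(Z)={1,2,3}
pass 1: U {1,2,3,4}->{}; Y {1,2,3,4,5}->{}; Z {1,2,3}->{}
pass 2: no change
Fixpoint after 2 passes: D(Z) = {}

Answer: {}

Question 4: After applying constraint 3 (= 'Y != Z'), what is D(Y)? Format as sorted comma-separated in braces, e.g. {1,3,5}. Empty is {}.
Constraint 1 (Z < Y) on D(Z)={1,2,3} D(Y)={1,2,3,4,5}: Y {1,2,3,4,5}->{2,3,4,5}
Constraint 2 (Y + U = Z) on D(Y)={2,3,4,5} D(U)={1,2,3,4} D(Z)={1,2,3}: Y {2,3,4,5}->{2}; U {1,2,3,4}->{1}; Z {1,2,3}->{3}
Constraint 3 (Y != Z) on D(Y)={2} D(Z)={3}: no change
So after constraint 3: D(Y) = {2}

Answer: {2}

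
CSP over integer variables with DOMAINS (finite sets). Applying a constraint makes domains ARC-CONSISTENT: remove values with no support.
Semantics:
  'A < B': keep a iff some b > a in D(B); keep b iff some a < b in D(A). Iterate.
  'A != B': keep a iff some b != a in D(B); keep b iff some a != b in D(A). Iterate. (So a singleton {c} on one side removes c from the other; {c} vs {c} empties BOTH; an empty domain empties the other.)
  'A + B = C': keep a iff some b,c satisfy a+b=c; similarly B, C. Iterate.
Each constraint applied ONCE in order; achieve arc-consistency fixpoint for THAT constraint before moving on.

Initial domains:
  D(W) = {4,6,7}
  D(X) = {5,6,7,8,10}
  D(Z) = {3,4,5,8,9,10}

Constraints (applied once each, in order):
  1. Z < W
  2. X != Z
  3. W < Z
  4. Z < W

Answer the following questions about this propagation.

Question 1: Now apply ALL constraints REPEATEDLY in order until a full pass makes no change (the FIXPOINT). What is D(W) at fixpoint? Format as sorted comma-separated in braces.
pass 0 (initial): D(W)={4,6,7}
pass 1: W {4,6,7}->{}; Z {3,4,5,8,9,10}->{}
pass 2: X {5,6,7,8,10}->{}
pass 3: no change
Fixpoint after 3 passes: D(W) = {}

Answer: {}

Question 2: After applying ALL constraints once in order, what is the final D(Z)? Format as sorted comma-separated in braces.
Constraint 1 (Z < W) on D(Z)={3,4,5,8,9,10} D(W)={4,6,7}: Z {3,4,5,8,9,10}->{3,4,5}
Constraint 2 (X != Z) on D(X)={5,6,7,8,10} D(Z)={3,4,5}: no change
Constraint 3 (W < Z) on D(W)={4,6,7} D(Z)={3,4,5}: W {4,6,7}->{4}; Z {3,4,5}->{5}
Constraint 4 (Z < W) on D(Z)={5} D(W)={4}: Z {5}->{}; W {4}->{}
So after all 4 constraints: D(Z) = {}

Answer: {}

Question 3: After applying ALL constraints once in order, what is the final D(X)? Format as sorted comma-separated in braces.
Answer: {5,6,7,8,10}

Derivation:
Constraint 1 (Z < W) on D(Z)={3,4,5,8,9,10} D(W)={4,6,7}: Z {3,4,5,8,9,10}->{3,4,5}
Constraint 2 (X != Z) on D(X)={5,6,7,8,10} D(Z)={3,4,5}: no change
Constraint 3 (W < Z) on D(W)={4,6,7} D(Z)={3,4,5}: W {4,6,7}->{4}; Z {3,4,5}->{5}
Constraint 4 (Z < W) on D(Z)={5} D(W)={4}: Z {5}->{}; W {4}->{}
So after all 4 constraints: D(X) = {5,6,7,8,10}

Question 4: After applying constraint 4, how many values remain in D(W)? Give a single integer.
Answer: 0

Derivation:
Constraint 1 (Z < W) on D(Z)={3,4,5,8,9,10} D(W)={4,6,7}: Z {3,4,5,8,9,10}->{3,4,5}
Constraint 2 (X != Z) on D(X)={5,6,7,8,10} D(Z)={3,4,5}: no change
Constraint 3 (W < Z) on D(W)={4,6,7} D(Z)={3,4,5}: W {4,6,7}->{4}; Z {3,4,5}->{5}
Constraint 4 (Z < W) on D(Z)={5} D(W)={4}: Z {5}->{}; W {4}->{}
So after constraint 4: D(W)={}, size = 0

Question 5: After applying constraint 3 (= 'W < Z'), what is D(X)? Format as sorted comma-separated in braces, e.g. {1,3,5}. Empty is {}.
Constraint 1 (Z < W) on D(Z)={3,4,5,8,9,10} D(W)={4,6,7}: Z {3,4,5,8,9,10}->{3,4,5}
Constraint 2 (X != Z) on D(X)={5,6,7,8,10} D(Z)={3,4,5}: no change
Constraint 3 (W < Z) on D(W)={4,6,7} D(Z)={3,4,5}: W {4,6,7}->{4}; Z {3,4,5}->{5}
So after constraint 3: D(X) = {5,6,7,8,10}

Answer: {5,6,7,8,10}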